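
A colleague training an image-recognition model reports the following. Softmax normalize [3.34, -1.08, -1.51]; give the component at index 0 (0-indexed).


Exponentials: e^3.34=28.2191, e^-1.08=0.3396, e^-1.51=0.2209
Sum = 28.7796
Softmax = [0.9805, 0.0118, 0.0077]
p[0] = 28.2191/28.7796 = 0.9805

0.9805


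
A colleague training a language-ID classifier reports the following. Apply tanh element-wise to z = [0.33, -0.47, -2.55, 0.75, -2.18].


tanh(0.33) = 0.3185
tanh(-0.47) = -0.4382
tanh(-2.55) = -0.9879
tanh(0.75) = 0.6351
tanh(-2.18) = -0.9748
result = [0.3185, -0.4382, -0.9879, 0.6351, -0.9748]

[0.3185, -0.4382, -0.9879, 0.6351, -0.9748]


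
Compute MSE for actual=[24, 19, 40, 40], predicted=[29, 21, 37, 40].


Squared errors: (24-29)²=25, (19-21)²=4, (40-37)²=9, (40-40)²=0
Sum = 38
MSE = 38/4 = 19/2

19/2


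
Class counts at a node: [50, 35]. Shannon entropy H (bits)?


Probabilities: [50/85, 35/85] ≈ [0.5882, 0.4118]
H = -((50/85)·log₂(50/85) + (35/85)·log₂(35/85))
  = 0.9774 bits

0.9774 bits


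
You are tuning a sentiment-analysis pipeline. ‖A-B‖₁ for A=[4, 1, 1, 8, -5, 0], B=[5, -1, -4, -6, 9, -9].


d = |4-5| + |1+ 1| + |1+ 4| + |8+ 6| + |-5-9| + |0+ 9|
  = 1 + 2 + 5 + 14 + 14 + 9
  = 45

45


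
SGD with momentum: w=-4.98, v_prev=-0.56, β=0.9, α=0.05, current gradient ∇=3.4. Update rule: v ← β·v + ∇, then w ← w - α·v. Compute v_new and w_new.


v_new = 0.9·-0.56 + 3.4 = -0.504 + 3.4 = 2.896
w_new = -4.98 - 0.05·2.896 = -4.98 - 0.1448 = -5.1248

v_new=2.896, w_new=-5.1248


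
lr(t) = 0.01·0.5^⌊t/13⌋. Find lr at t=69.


n_drops = ⌊69/13⌋ = 5
lr = 0.01·0.5^5 = 0.01·0.03125 = 0.0003125

0.0003125


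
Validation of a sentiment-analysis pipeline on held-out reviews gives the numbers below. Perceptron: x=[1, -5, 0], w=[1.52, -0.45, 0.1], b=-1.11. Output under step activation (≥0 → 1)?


z = (1)·(1.52) + (-5)·(-0.45) + (0)·(0.1) - 1.11
  = 2.66
step(z) = 1 (z≥0)

1


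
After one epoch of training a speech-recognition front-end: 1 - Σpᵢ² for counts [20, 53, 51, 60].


Probabilities: [20/184, 53/184, 51/184, 60/184] ≈ [0.1087, 0.288, 0.2772, 0.3261]
Σpᵢ² = (400 + 2809 + 2601 + 3600)/184² = 9410/33856
Gini = 1 - Σpᵢ² = 1 - 9410/33856 = 0.7221

0.7221


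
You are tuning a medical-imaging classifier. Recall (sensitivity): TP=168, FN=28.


Recall = TP/(TP+FN)
= 168/(168+28)
= 168/196 = 85.71%

85.71%


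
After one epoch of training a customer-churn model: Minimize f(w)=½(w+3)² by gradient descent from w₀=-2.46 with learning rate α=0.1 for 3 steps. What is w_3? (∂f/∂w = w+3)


step 1: grad = -2.46+3 = 0.54; w = -2.46 - 0.1·(0.54) = -2.514
step 2: grad = -2.514+3 = 0.486; w = -2.514 - 0.1·(0.486) = -2.5626
step 3: grad = -2.5626+3 = 0.4374; w = -2.5626 - 0.1·(0.4374) = -2.60634

-2.60634


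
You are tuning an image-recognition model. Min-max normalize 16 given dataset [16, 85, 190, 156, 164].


min=16, max=190
(16-16)/(190-16) = 0/174 = 0.0

0.0


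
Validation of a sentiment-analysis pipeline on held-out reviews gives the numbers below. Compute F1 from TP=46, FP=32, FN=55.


Precision = 46/78 = 0.5897
Recall = 46/101 = 0.4554
F1 = 2·P·R/(P+R) = 2·TP/(2·TP+FP+FN) = 92/(92+32+55) = 92/179 = 0.514

0.514


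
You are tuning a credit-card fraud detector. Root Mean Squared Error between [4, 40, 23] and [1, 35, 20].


MSE = 43/3 = 14.3333
RMSE = √(43/3) = 3.7859

3.7859


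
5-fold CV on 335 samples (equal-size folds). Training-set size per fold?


Fold size = 335/5 = 67
Training per fold = 335 - 67 = 268

268


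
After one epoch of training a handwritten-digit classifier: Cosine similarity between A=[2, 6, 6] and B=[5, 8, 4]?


A·B = 2·5 + 6·8 + 6·4 = 82
‖A‖ = √76 = 8.7178, ‖B‖ = √105 = 10.247
cos = 82/(√76·√105) = 82/√7980 = 0.9179

0.9179


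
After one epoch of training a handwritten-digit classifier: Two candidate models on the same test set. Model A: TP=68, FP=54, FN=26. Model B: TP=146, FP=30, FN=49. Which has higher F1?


Model A: P=68/122=0.5574, R=68/94=0.7234, F1=2PR/(P+R)=2TP/(2TP+FP+FN)=136/216=0.6296
Model B: P=146/176=0.8295, R=146/195=0.7487, F1=2PR/(P+R)=2TP/(2TP+FP+FN)=292/371=0.7871
0.6296 < 0.7871 → Model B

Model B


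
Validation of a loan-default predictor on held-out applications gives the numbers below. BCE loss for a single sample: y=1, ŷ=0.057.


BCE = -[y·ln(p) + (1-y)·ln(1-p)]
= -1·ln(0.057) - 0
= -ln(0.057) = 2.8647

2.8647


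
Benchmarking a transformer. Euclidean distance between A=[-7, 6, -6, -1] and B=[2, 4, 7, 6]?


d = √((-7-2)² + (6-4)² + (-6-7)² + (-1-6)²)
  = √(81 + 4 + 169 + 49)
  = √303 = 17.4069

17.4069


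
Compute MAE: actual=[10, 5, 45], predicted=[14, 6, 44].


Absolute errors: |10-14|=4, |5-6|=1, |45-44|=1
Sum = 6
MAE = 6/3 = 2

2


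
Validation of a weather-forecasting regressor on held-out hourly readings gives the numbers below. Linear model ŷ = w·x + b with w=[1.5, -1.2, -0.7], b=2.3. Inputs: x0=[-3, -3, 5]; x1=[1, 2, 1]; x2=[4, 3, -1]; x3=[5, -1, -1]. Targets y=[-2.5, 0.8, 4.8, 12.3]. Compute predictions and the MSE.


ŷ0 = (1.5)·(-3) + (-1.2)·(-3) + (-0.7)·(5) + 2.3 = -2.1
ŷ1 = (1.5)·(1) + (-1.2)·(2) + (-0.7)·(1) + 2.3 = 0.7
ŷ2 = (1.5)·(4) + (-1.2)·(3) + (-0.7)·(-1) + 2.3 = 5.4
ŷ3 = (1.5)·(5) + (-1.2)·(-1) + (-0.7)·(-1) + 2.3 = 11.7
errors² = [0.16, 0.01, 0.36, 0.36]
MSE = 0.8900/4 = 0.2225

0.2225


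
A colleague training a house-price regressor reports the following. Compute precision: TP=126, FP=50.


Precision = TP/(TP+FP)
= 126/(126+50)
= 126/176 = 71.59%

71.59%


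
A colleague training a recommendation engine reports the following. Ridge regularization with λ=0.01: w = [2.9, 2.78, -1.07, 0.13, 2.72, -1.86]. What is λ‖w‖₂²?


‖w‖₂² = (2.9)² + (2.78)² + (-1.07)² + (0.13)² + (2.72)² + (-1.86)²
     = 8.41 + 7.7284 + 1.1449 + 0.0169 + 7.3984 + 3.4596
     = 28.1582
λ·‖w‖₂² = 0.01·28.1582 = 0.281582

0.281582


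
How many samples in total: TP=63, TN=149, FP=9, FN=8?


Total = TP + TN + FP + FN
= 63 + 149 + 9 + 8
= 229
(Predicted positive: 72, predicted negative: 157)

229


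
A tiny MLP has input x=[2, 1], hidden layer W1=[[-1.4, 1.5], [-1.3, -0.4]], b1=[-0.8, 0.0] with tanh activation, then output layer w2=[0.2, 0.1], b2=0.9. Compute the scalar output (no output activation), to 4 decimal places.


z1[0] = (-1.4)·(2) + (1.5)·(1) - 0.8 = -2.1
z1[1] = (-1.3)·(2) + (-0.4)·(1) + 0.0 = -3.0
h = tanh(z1) = [-0.9705, -0.9951]
output = (0.2)·(-0.9705) + (0.1)·(-0.9951) + 0.9 = 0.6064

0.6064


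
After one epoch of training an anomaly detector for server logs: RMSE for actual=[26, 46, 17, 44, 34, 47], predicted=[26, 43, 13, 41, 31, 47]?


MSE = 43/6 = 7.1667
RMSE = √(43/6) = 2.6771

2.6771


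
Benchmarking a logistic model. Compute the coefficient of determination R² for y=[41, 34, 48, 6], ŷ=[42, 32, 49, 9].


ȳ = 32.25
SS_res = Σ(y-ŷ)² = 15
SS_tot = Σ(y-ȳ)² = 1016.75
R² = 1 - SS_res/SS_tot = 1 - 0.0148 = 0.9852

0.9852


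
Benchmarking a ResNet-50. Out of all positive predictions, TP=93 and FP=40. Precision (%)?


Precision = TP/(TP+FP)
= 93/(93+40)
= 93/133 = 69.92%

69.92%


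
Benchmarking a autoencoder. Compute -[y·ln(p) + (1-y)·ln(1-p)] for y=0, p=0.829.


BCE = -[y·ln(p) + (1-y)·ln(1-p)]
= -0 - 1·ln(1-0.829)
= -ln(0.171) = 1.7661

1.7661


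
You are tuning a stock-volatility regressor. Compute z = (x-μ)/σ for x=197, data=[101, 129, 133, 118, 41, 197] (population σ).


μ = 119.8333, σ = 46.1606
z = (197 - 119.8333)/46.1606 = 1.6717

1.6717


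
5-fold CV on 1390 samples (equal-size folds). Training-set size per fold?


Fold size = 1390/5 = 278
Training per fold = 1390 - 278 = 1112

1112


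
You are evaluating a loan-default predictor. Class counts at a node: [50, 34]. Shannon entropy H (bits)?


Probabilities: [50/84, 34/84] ≈ [0.5952, 0.4048]
H = -((50/84)·log₂(50/84) + (34/84)·log₂(34/84))
  = 0.9737 bits

0.9737 bits


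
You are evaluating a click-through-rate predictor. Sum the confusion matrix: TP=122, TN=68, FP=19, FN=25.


Total = TP + TN + FP + FN
= 122 + 68 + 19 + 25
= 234
(Predicted positive: 141, predicted negative: 93)

234


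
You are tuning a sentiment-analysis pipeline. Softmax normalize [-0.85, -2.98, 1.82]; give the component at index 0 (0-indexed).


Exponentials: e^-0.85=0.4274, e^-2.98=0.0508, e^1.82=6.1719
Sum = 6.6501
Softmax = [0.0643, 0.0076, 0.9281]
p[0] = 0.4274/6.6501 = 0.0643

0.0643


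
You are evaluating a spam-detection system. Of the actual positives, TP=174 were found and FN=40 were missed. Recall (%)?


Recall = TP/(TP+FN)
= 174/(174+40)
= 174/214 = 81.31%

81.31%


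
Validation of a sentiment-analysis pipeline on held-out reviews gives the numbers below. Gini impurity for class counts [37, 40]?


Probabilities: [37/77, 40/77] ≈ [0.4805, 0.5195]
Σpᵢ² = (1369 + 1600)/77² = 2969/5929
Gini = 1 - Σpᵢ² = 1 - 2969/5929 = 0.4992

0.4992


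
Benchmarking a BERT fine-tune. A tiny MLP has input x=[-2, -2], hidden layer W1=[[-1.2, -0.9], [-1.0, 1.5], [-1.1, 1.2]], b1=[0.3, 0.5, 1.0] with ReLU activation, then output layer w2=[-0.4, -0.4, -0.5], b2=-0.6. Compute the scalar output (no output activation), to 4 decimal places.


z1[0] = (-1.2)·(-2) + (-0.9)·(-2) + 0.3 = 4.5
z1[1] = (-1.0)·(-2) + (1.5)·(-2) + 0.5 = -0.5
z1[2] = (-1.1)·(-2) + (1.2)·(-2) + 1.0 = 0.8
h = ReLU(z1) = [4.5, 0.0, 0.8]
output = (-0.4)·(4.5) + (-0.4)·(0.0) + (-0.5)·(0.8) - 0.6 = -2.8

-2.8


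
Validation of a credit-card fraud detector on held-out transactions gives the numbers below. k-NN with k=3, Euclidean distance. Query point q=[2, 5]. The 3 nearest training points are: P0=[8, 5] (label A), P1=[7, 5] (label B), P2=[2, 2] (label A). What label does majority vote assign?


d(q,P0) = 6.0  (label A)
d(q,P1) = 5.0  (label B)
d(q,P2) = 3.0  (label A)
Votes: A=2, B=1
Majority → A

A


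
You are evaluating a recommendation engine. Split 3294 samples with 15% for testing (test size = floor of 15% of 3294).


Test = ⌊3294·15/100⌋ = 494
Train = 3294 - 494 = 2800

Train: 2800, Test: 494


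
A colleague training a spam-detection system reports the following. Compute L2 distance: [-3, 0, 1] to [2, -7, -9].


d = √((-3-2)² + (0+ 7)² + (1+ 9)²)
  = √(25 + 49 + 100)
  = √174 = 13.1909

13.1909


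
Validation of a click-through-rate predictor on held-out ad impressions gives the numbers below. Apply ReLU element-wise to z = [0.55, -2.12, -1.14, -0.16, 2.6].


ReLU(0.55) = max(0, 0.55) = 0.55
ReLU(-2.12) = max(0, -2.12) = 0.0
ReLU(-1.14) = max(0, -1.14) = 0.0
ReLU(-0.16) = max(0, -0.16) = 0.0
ReLU(2.6) = max(0, 2.6) = 2.6
result = [0.55, 0.0, 0.0, 0.0, 2.6]

[0.55, 0.0, 0.0, 0.0, 2.6]


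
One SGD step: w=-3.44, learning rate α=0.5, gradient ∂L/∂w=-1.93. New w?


w_new = w - α·∇
= -3.44 - 0.5·-1.93
= -3.44 + 0.965
= -2.475

-2.475


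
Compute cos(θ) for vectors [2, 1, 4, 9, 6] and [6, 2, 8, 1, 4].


A·B = 2·6 + 1·2 + 4·8 + 9·1 + 6·4 = 79
‖A‖ = √138 = 11.7473, ‖B‖ = √121 = 11
cos = 79/(√138·√121) = 79/√16698 = 0.6114

0.6114


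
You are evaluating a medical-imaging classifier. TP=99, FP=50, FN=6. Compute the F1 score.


Precision = 99/149 = 0.6644
Recall = 99/105 = 0.9429
F1 = 2·P·R/(P+R) = 2·TP/(2·TP+FP+FN) = 198/(198+50+6) = 198/254 = 0.7795

0.7795


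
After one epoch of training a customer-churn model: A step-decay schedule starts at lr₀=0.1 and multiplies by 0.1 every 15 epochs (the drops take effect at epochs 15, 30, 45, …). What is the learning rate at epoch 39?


n_drops = ⌊39/15⌋ = 2
lr = 0.1·0.1^2 = 0.1·0.01 = 0.001

0.001


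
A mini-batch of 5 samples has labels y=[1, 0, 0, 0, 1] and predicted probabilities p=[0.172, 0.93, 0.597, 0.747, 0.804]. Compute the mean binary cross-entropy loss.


L[0] = -ln(0.172) = 1.7603
L[1] = -ln(1-0.93) = -ln(0.07) = 2.6593
L[2] = -ln(1-0.597) = -ln(0.403) = 0.9088
L[3] = -ln(1-0.747) = -ln(0.253) = 1.3744
L[4] = -ln(0.804) = 0.2182
mean = (1.7603 + 2.6593 + 0.9088 + 1.3744 + 0.2182)/5 = 1.3842

1.3842


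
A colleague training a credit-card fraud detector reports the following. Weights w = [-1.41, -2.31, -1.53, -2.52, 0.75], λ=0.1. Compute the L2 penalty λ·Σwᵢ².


‖w‖₂² = (-1.41)² + (-2.31)² + (-1.53)² + (-2.52)² + (0.75)²
     = 1.9881 + 5.3361 + 2.3409 + 6.3504 + 0.5625
     = 16.578
λ·‖w‖₂² = 0.1·16.578 = 1.6578

1.6578


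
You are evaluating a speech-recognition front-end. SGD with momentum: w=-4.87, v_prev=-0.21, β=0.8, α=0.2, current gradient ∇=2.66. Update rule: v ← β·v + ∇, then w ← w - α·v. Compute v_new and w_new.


v_new = 0.8·-0.21 + 2.66 = -0.168 + 2.66 = 2.492
w_new = -4.87 - 0.2·2.492 = -4.87 - 0.4984 = -5.3684

v_new=2.492, w_new=-5.3684


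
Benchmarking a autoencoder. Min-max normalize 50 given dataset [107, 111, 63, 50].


min=50, max=111
(50-50)/(111-50) = 0/61 = 0.0

0.0


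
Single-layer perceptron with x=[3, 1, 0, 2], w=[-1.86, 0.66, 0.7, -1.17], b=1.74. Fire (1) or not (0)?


z = (3)·(-1.86) + (1)·(0.66) + (0)·(0.7) + (2)·(-1.17) + 1.74
  = -5.52
step(z) = 0 (z<0)

0


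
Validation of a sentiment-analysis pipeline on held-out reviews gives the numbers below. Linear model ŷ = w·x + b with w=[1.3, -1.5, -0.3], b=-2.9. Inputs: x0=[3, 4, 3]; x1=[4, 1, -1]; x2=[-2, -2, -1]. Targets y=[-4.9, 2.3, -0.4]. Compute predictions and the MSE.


ŷ0 = (1.3)·(3) + (-1.5)·(4) + (-0.3)·(3) - 2.9 = -5.9
ŷ1 = (1.3)·(4) + (-1.5)·(1) + (-0.3)·(-1) - 2.9 = 1.1
ŷ2 = (1.3)·(-2) + (-1.5)·(-2) + (-0.3)·(-1) - 2.9 = -2.2
errors² = [1.0, 1.44, 3.24]
MSE = 5.6800/3 = 1.8933

1.8933


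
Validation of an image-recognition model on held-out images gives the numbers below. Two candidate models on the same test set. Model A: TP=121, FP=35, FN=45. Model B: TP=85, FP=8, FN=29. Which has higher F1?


Model A: P=121/156=0.7756, R=121/166=0.7289, F1=2PR/(P+R)=2TP/(2TP+FP+FN)=242/322=0.7516
Model B: P=85/93=0.914, R=85/114=0.7456, F1=2PR/(P+R)=2TP/(2TP+FP+FN)=170/207=0.8213
0.7516 < 0.8213 → Model B

Model B


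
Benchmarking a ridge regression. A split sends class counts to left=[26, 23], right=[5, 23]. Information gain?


Parent = [31, 46], H_parent = 0.9724
H_left = 0.9973 (n=49), H_right = 0.6769 (n=28)
H_children = (49/77)·0.9973 + (28/77)·0.6769 = 0.8808
IG = 0.9724 - 0.8808 = 0.0916

0.0916


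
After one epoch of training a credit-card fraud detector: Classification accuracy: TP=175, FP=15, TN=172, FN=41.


Accuracy = (TP+TN)/(TP+TN+FP+FN)
= (175+172)/(403)
= 347/403 = 86.1%

86.1%


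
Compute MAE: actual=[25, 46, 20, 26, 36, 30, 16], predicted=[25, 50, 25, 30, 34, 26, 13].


Absolute errors: |25-25|=0, |46-50|=4, |20-25|=5, |26-30|=4, |36-34|=2, |30-26|=4, |16-13|=3
Sum = 22
MAE = 22/7 = 22/7

22/7


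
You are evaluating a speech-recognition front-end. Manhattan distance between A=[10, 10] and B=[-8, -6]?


d = |10+ 8| + |10+ 6|
  = 18 + 16
  = 34

34


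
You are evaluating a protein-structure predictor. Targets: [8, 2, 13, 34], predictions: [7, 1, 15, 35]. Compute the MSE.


Squared errors: (8-7)²=1, (2-1)²=1, (13-15)²=4, (34-35)²=1
Sum = 7
MSE = 7/4 = 7/4

7/4


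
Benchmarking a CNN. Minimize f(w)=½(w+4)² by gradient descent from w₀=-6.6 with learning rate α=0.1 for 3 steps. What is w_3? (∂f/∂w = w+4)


step 1: grad = -6.6+4 = -2.6; w = -6.6 - 0.1·(-2.6) = -6.34
step 2: grad = -6.34+4 = -2.34; w = -6.34 - 0.1·(-2.34) = -6.106
step 3: grad = -6.106+4 = -2.106; w = -6.106 - 0.1·(-2.106) = -5.8954

-5.8954


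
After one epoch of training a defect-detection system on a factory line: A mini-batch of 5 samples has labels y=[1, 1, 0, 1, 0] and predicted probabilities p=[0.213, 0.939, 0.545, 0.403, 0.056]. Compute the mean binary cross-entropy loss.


L[0] = -ln(0.213) = 1.5465
L[1] = -ln(0.939) = 0.0629
L[2] = -ln(1-0.545) = -ln(0.455) = 0.7875
L[3] = -ln(0.403) = 0.9088
L[4] = -ln(1-0.056) = -ln(0.944) = 0.0576
mean = (1.5465 + 0.0629 + 0.7875 + 0.9088 + 0.0576)/5 = 0.6727

0.6727


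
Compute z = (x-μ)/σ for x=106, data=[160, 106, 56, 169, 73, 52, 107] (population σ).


μ = 103.2857, σ = 43.6536
z = (106 - 103.2857)/43.6536 = 0.0622

0.0622


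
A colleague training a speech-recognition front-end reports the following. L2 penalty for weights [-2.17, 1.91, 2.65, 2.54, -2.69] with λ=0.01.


‖w‖₂² = (-2.17)² + (1.91)² + (2.65)² + (2.54)² + (-2.69)²
     = 4.7089 + 3.6481 + 7.0225 + 6.4516 + 7.2361
     = 29.0672
λ·‖w‖₂² = 0.01·29.0672 = 0.290672

0.290672


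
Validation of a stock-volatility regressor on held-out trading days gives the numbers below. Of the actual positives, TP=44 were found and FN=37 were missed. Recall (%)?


Recall = TP/(TP+FN)
= 44/(44+37)
= 44/81 = 54.32%

54.32%


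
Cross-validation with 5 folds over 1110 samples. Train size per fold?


Fold size = 1110/5 = 222
Training per fold = 1110 - 222 = 888

888


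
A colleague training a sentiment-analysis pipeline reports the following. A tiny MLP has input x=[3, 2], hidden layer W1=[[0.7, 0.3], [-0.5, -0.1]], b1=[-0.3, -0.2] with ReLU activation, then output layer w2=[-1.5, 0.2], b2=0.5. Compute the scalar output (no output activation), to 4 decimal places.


z1[0] = (0.7)·(3) + (0.3)·(2) - 0.3 = 2.4
z1[1] = (-0.5)·(3) + (-0.1)·(2) - 0.2 = -1.9
h = ReLU(z1) = [2.4, 0.0]
output = (-1.5)·(2.4) + (0.2)·(0.0) + 0.5 = -3.1

-3.1


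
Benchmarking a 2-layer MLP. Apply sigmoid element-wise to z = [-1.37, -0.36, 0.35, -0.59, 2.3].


σ(-1.37) = 1/(1+e^1.37) = 0.2026
σ(-0.36) = 1/(1+e^0.36) = 0.411
σ(0.35) = 1/(1+e^-0.35) = 0.5866
σ(-0.59) = 1/(1+e^0.59) = 0.3566
σ(2.3) = 1/(1+e^-2.3) = 0.9089
result = [0.2026, 0.411, 0.5866, 0.3566, 0.9089]

[0.2026, 0.411, 0.5866, 0.3566, 0.9089]


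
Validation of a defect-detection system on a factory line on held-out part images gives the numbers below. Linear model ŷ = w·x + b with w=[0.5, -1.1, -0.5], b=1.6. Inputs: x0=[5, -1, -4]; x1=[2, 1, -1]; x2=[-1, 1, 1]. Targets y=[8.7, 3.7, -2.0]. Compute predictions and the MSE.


ŷ0 = (0.5)·(5) + (-1.1)·(-1) + (-0.5)·(-4) + 1.6 = 7.2
ŷ1 = (0.5)·(2) + (-1.1)·(1) + (-0.5)·(-1) + 1.6 = 2.0
ŷ2 = (0.5)·(-1) + (-1.1)·(1) + (-0.5)·(1) + 1.6 = -0.5
errors² = [2.25, 2.89, 2.25]
MSE = 7.3900/3 = 2.4633

2.4633


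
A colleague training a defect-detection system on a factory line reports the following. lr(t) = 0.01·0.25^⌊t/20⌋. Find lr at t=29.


n_drops = ⌊29/20⌋ = 1
lr = 0.01·0.25^1 = 0.01·0.25 = 0.0025

0.0025


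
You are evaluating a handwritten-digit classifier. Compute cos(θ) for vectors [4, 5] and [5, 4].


A·B = 4·5 + 5·4 = 40
‖A‖ = √41 = 6.4031, ‖B‖ = √41 = 6.4031
cos = 40/(√41·√41) = 40/√1681 = 0.9756

0.9756


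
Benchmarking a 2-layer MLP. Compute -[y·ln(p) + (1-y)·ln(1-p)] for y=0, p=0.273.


BCE = -[y·ln(p) + (1-y)·ln(1-p)]
= -0 - 1·ln(1-0.273)
= -ln(0.727) = 0.3188

0.3188


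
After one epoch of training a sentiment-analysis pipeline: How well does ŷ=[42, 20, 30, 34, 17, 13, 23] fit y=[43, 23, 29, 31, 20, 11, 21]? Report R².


ȳ = 25.4286
SS_res = Σ(y-ŷ)² = 37
SS_tot = Σ(y-ȳ)² = 615.71
R² = 1 - SS_res/SS_tot = 1 - 0.0601 = 0.9399

0.9399


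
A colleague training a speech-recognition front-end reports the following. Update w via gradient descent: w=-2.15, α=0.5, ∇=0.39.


w_new = w - α·∇
= -2.15 - 0.5·0.39
= -2.15 - 0.195
= -2.345

-2.345


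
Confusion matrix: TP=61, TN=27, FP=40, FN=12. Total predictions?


Total = TP + TN + FP + FN
= 61 + 27 + 40 + 12
= 140
(Predicted positive: 101, predicted negative: 39)

140


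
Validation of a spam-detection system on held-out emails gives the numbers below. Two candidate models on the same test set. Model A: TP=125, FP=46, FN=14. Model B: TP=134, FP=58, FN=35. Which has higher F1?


Model A: P=125/171=0.731, R=125/139=0.8993, F1=2PR/(P+R)=2TP/(2TP+FP+FN)=250/310=0.8065
Model B: P=134/192=0.6979, R=134/169=0.7929, F1=2PR/(P+R)=2TP/(2TP+FP+FN)=268/361=0.7424
0.8065 > 0.7424 → Model A

Model A


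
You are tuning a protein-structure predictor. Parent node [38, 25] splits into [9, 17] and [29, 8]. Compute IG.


Parent = [38, 25], H_parent = 0.9691
H_left = 0.9306 (n=26), H_right = 0.7532 (n=37)
H_children = (26/63)·0.9306 + (37/63)·0.7532 = 0.8264
IG = 0.9691 - 0.8264 = 0.1427

0.1427


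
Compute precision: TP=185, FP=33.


Precision = TP/(TP+FP)
= 185/(185+33)
= 185/218 = 84.86%

84.86%


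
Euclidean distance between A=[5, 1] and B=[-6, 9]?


d = √((5+ 6)² + (1-9)²)
  = √(121 + 64)
  = √185 = 13.6015

13.6015


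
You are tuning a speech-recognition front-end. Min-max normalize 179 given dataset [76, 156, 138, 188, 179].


min=76, max=188
(179-76)/(188-76) = 103/112 = 0.9196

0.9196


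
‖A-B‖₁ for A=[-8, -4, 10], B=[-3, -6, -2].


d = |-8+ 3| + |-4+ 6| + |10+ 2|
  = 5 + 2 + 12
  = 19

19


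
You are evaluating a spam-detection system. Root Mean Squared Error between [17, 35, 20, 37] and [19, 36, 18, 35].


MSE = 13/4 = 3.25
RMSE = √(13/4) = 1.8028

1.8028


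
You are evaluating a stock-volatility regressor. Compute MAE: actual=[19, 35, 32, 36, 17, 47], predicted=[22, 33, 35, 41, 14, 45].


Absolute errors: |19-22|=3, |35-33|=2, |32-35|=3, |36-41|=5, |17-14|=3, |47-45|=2
Sum = 18
MAE = 18/6 = 3

3


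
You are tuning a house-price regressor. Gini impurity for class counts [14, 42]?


Probabilities: [14/56, 42/56] ≈ [0.25, 0.75]
Σpᵢ² = (196 + 1764)/56² = 1960/3136
Gini = 1 - Σpᵢ² = 1 - 1960/3136 = 0.375

0.375


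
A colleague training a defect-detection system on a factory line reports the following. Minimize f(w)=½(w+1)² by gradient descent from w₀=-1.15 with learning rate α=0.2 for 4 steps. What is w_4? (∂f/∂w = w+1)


step 1: grad = -1.15+1 = -0.15; w = -1.15 - 0.2·(-0.15) = -1.12
step 2: grad = -1.12+1 = -0.12; w = -1.12 - 0.2·(-0.12) = -1.096
step 3: grad = -1.096+1 = -0.096; w = -1.096 - 0.2·(-0.096) = -1.0768
step 4: grad = -1.0768+1 = -0.0768; w = -1.0768 - 0.2·(-0.0768) = -1.06144

-1.06144


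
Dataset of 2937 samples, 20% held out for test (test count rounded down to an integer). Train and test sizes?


Test = ⌊2937·20/100⌋ = 587
Train = 2937 - 587 = 2350

Train: 2350, Test: 587


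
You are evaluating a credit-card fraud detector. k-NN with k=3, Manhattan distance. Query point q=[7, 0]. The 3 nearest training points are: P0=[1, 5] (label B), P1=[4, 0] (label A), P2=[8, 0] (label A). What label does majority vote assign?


d(q,P0) = 11  (label B)
d(q,P1) = 3  (label A)
d(q,P2) = 1  (label A)
Votes: A=2, B=1
Majority → A

A


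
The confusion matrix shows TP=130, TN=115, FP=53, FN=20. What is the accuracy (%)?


Accuracy = (TP+TN)/(TP+TN+FP+FN)
= (130+115)/(318)
= 245/318 = 77.04%

77.04%


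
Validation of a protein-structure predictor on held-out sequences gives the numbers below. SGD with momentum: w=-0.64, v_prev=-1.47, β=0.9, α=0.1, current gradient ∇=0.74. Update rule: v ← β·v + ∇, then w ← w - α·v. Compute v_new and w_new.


v_new = 0.9·-1.47 + 0.74 = -1.323 + 0.74 = -0.583
w_new = -0.64 - 0.1·-0.583 = -0.64 + 0.0583 = -0.5817

v_new=-0.583, w_new=-0.5817


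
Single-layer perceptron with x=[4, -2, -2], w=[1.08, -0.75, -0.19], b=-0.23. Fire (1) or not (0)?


z = (4)·(1.08) + (-2)·(-0.75) + (-2)·(-0.19) - 0.23
  = 5.97
step(z) = 1 (z≥0)

1


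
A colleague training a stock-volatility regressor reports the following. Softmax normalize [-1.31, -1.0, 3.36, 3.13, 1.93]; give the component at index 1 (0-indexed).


Exponentials: e^-1.31=0.2698, e^-1.0=0.3679, e^3.36=28.7892, e^3.13=22.874, e^1.93=6.8895
Sum = 59.1904
Softmax = [0.0046, 0.0062, 0.4864, 0.3864, 0.1164]
p[1] = 0.3679/59.1904 = 0.0062

0.0062


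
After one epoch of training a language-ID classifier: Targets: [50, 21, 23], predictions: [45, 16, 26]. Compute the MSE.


Squared errors: (50-45)²=25, (21-16)²=25, (23-26)²=9
Sum = 59
MSE = 59/3 = 59/3

59/3


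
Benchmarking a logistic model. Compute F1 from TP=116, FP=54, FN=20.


Precision = 116/170 = 0.6824
Recall = 116/136 = 0.8529
F1 = 2·P·R/(P+R) = 2·TP/(2·TP+FP+FN) = 232/(232+54+20) = 232/306 = 0.7582

0.7582


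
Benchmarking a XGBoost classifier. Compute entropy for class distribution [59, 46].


Probabilities: [59/105, 46/105] ≈ [0.5619, 0.4381]
H = -((59/105)·log₂(59/105) + (46/105)·log₂(46/105))
  = 0.9889 bits

0.9889 bits


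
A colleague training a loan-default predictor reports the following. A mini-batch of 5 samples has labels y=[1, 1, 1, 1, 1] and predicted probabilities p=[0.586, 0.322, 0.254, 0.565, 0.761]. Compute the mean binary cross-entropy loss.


L[0] = -ln(0.586) = 0.5344
L[1] = -ln(0.322) = 1.1332
L[2] = -ln(0.254) = 1.3704
L[3] = -ln(0.565) = 0.5709
L[4] = -ln(0.761) = 0.2731
mean = (0.5344 + 1.1332 + 1.3704 + 0.5709 + 0.2731)/5 = 0.7764

0.7764


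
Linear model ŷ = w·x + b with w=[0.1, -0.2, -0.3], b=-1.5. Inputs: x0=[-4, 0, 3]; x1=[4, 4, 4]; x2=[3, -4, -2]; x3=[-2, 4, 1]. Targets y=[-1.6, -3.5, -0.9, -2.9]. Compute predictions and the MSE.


ŷ0 = (0.1)·(-4) + (-0.2)·(0) + (-0.3)·(3) - 1.5 = -2.8
ŷ1 = (0.1)·(4) + (-0.2)·(4) + (-0.3)·(4) - 1.5 = -3.1
ŷ2 = (0.1)·(3) + (-0.2)·(-4) + (-0.3)·(-2) - 1.5 = 0.2
ŷ3 = (0.1)·(-2) + (-0.2)·(4) + (-0.3)·(1) - 1.5 = -2.8
errors² = [1.44, 0.16, 1.21, 0.01]
MSE = 2.8200/4 = 0.705

0.705


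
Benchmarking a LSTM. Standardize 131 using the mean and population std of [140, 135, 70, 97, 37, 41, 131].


μ = 93, σ = 41.0609
z = (131 - 93)/41.0609 = 0.9255

0.9255


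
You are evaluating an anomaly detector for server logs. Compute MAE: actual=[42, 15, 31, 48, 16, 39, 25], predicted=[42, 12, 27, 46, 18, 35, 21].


Absolute errors: |42-42|=0, |15-12|=3, |31-27|=4, |48-46|=2, |16-18|=2, |39-35|=4, |25-21|=4
Sum = 19
MAE = 19/7 = 19/7

19/7


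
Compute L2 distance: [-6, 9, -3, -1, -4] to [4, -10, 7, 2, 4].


d = √((-6-4)² + (9+ 10)² + (-3-7)² + (-1-2)² + (-4-4)²)
  = √(100 + 361 + 100 + 9 + 64)
  = √634 = 25.1794

25.1794


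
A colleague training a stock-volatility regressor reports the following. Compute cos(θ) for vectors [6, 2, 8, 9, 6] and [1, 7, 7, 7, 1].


A·B = 6·1 + 2·7 + 8·7 + 9·7 + 6·1 = 145
‖A‖ = √221 = 14.8661, ‖B‖ = √149 = 12.2066
cos = 145/(√221·√149) = 145/√32929 = 0.7991

0.7991


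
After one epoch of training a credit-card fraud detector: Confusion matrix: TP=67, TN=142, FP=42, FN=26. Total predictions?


Total = TP + TN + FP + FN
= 67 + 142 + 42 + 26
= 277
(Predicted positive: 109, predicted negative: 168)

277


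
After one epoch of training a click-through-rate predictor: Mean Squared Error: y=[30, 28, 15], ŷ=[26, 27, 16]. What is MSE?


Squared errors: (30-26)²=16, (28-27)²=1, (15-16)²=1
Sum = 18
MSE = 18/3 = 6

6


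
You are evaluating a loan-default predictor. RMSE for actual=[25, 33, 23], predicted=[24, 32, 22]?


MSE = 3/3 = 1
RMSE = √(3/3) = 1.0

1.0


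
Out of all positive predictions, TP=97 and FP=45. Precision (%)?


Precision = TP/(TP+FP)
= 97/(97+45)
= 97/142 = 68.31%

68.31%


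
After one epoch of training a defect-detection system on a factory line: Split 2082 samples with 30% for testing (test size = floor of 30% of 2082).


Test = ⌊2082·30/100⌋ = 624
Train = 2082 - 624 = 1458

Train: 1458, Test: 624


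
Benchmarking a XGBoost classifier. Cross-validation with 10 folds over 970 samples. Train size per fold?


Fold size = 970/10 = 97
Training per fold = 970 - 97 = 873

873


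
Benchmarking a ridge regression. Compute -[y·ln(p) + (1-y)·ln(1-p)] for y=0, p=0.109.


BCE = -[y·ln(p) + (1-y)·ln(1-p)]
= -0 - 1·ln(1-0.109)
= -ln(0.891) = 0.1154

0.1154


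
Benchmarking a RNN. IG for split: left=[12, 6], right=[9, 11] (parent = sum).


Parent = [21, 17], H_parent = 0.992
H_left = 0.9183 (n=18), H_right = 0.9928 (n=20)
H_children = (18/38)·0.9183 + (20/38)·0.9928 = 0.9575
IG = 0.992 - 0.9575 = 0.0345

0.0345


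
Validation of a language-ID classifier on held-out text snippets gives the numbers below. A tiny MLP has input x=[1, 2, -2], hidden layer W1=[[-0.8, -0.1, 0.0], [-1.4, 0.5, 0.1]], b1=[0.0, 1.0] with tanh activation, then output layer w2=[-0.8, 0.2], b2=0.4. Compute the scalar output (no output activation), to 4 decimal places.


z1[0] = (-0.8)·(1) + (-0.1)·(2) + (0.0)·(-2) + 0.0 = -1.0
z1[1] = (-1.4)·(1) + (0.5)·(2) + (0.1)·(-2) + 1.0 = 0.4
h = tanh(z1) = [-0.7616, 0.3799]
output = (-0.8)·(-0.7616) + (0.2)·(0.3799) + 0.4 = 1.0853

1.0853


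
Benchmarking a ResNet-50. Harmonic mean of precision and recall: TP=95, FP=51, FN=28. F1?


Precision = 95/146 = 0.6507
Recall = 95/123 = 0.7724
F1 = 2·P·R/(P+R) = 2·TP/(2·TP+FP+FN) = 190/(190+51+28) = 190/269 = 0.7063

0.7063


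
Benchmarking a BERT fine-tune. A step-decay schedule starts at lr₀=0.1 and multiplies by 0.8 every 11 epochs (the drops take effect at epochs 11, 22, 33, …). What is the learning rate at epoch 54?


n_drops = ⌊54/11⌋ = 4
lr = 0.1·0.8^4 = 0.1·0.4096 = 0.04096

0.04096


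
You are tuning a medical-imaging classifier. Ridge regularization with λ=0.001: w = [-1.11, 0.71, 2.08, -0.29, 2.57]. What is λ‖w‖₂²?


‖w‖₂² = (-1.11)² + (0.71)² + (2.08)² + (-0.29)² + (2.57)²
     = 1.2321 + 0.5041 + 4.3264 + 0.0841 + 6.6049
     = 12.7516
λ·‖w‖₂² = 0.001·12.7516 = 0.012752

0.012752


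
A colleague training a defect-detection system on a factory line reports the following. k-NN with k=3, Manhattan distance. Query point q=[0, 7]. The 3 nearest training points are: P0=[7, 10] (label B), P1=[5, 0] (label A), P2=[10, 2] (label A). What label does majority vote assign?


d(q,P0) = 10  (label B)
d(q,P1) = 12  (label A)
d(q,P2) = 15  (label A)
Votes: A=2, B=1
Majority → A

A


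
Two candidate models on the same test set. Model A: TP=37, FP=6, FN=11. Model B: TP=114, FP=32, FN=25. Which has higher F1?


Model A: P=37/43=0.8605, R=37/48=0.7708, F1=2PR/(P+R)=2TP/(2TP+FP+FN)=74/91=0.8132
Model B: P=114/146=0.7808, R=114/139=0.8201, F1=2PR/(P+R)=2TP/(2TP+FP+FN)=228/285=0.8
0.8132 > 0.8 → Model A

Model A


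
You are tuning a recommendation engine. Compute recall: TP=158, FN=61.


Recall = TP/(TP+FN)
= 158/(158+61)
= 158/219 = 72.15%

72.15%


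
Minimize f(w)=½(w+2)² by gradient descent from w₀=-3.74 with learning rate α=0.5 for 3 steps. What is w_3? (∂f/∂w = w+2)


step 1: grad = -3.74+2 = -1.74; w = -3.74 - 0.5·(-1.74) = -2.87
step 2: grad = -2.87+2 = -0.87; w = -2.87 - 0.5·(-0.87) = -2.435
step 3: grad = -2.435+2 = -0.435; w = -2.435 - 0.5·(-0.435) = -2.2175

-2.2175


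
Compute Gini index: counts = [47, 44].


Probabilities: [47/91, 44/91] ≈ [0.5165, 0.4835]
Σpᵢ² = (2209 + 1936)/91² = 4145/8281
Gini = 1 - Σpᵢ² = 1 - 4145/8281 = 0.4995

0.4995


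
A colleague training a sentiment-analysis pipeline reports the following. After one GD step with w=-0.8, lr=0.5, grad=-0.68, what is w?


w_new = w - α·∇
= -0.8 - 0.5·-0.68
= -0.8 + 0.34
= -0.46

-0.46


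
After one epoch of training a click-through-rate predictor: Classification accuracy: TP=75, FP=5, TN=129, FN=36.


Accuracy = (TP+TN)/(TP+TN+FP+FN)
= (75+129)/(245)
= 204/245 = 83.27%

83.27%


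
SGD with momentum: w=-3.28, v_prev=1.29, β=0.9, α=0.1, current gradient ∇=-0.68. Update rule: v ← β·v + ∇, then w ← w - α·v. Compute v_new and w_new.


v_new = 0.9·1.29 - 0.68 = 1.161 - 0.68 = 0.481
w_new = -3.28 - 0.1·0.481 = -3.28 - 0.0481 = -3.3281

v_new=0.481, w_new=-3.3281


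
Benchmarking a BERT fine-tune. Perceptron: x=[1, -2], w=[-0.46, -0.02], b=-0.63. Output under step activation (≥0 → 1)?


z = (1)·(-0.46) + (-2)·(-0.02) - 0.63
  = -1.05
step(z) = 0 (z<0)

0


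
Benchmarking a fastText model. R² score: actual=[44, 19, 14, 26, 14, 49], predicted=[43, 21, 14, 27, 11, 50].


ȳ = 27.6667
SS_res = Σ(y-ŷ)² = 16
SS_tot = Σ(y-ȳ)² = 1173.33
R² = 1 - SS_res/SS_tot = 1 - 0.0136 = 0.9864

0.9864


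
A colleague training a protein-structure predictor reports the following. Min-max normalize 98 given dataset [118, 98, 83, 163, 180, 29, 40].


min=29, max=180
(98-29)/(180-29) = 69/151 = 0.457

0.457


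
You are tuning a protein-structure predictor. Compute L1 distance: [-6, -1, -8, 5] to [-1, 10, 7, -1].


d = |-6+ 1| + |-1-10| + |-8-7| + |5+ 1|
  = 5 + 11 + 15 + 6
  = 37

37


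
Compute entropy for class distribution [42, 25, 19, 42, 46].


Probabilities: [42/174, 25/174, 19/174, 42/174, 46/174] ≈ [0.2414, 0.1437, 0.1092, 0.2414, 0.2644]
H = -((42/174)·log₂(42/174) + (25/174)·log₂(25/174) + (19/174)·log₂(19/174) + (42/174)·log₂(42/174) + (46/174)·log₂(46/174))
  = 2.2484 bits

2.2484 bits


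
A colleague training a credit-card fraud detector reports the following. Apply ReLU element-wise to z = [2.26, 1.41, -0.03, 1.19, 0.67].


ReLU(2.26) = max(0, 2.26) = 2.26
ReLU(1.41) = max(0, 1.41) = 1.41
ReLU(-0.03) = max(0, -0.03) = 0.0
ReLU(1.19) = max(0, 1.19) = 1.19
ReLU(0.67) = max(0, 0.67) = 0.67
result = [2.26, 1.41, 0.0, 1.19, 0.67]

[2.26, 1.41, 0.0, 1.19, 0.67]


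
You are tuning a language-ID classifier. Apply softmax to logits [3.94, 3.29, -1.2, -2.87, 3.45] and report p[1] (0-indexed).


Exponentials: e^3.94=51.4186, e^3.29=26.8429, e^-1.2=0.3012, e^-2.87=0.0567, e^3.45=31.5004
Sum = 110.1198
Softmax = [0.4669, 0.2438, 0.0027, 0.0005, 0.2861]
p[1] = 26.8429/110.1198 = 0.2438

0.2438


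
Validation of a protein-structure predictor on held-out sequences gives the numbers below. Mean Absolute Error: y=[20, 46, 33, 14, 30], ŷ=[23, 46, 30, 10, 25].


Absolute errors: |20-23|=3, |46-46|=0, |33-30|=3, |14-10|=4, |30-25|=5
Sum = 15
MAE = 15/5 = 3

3


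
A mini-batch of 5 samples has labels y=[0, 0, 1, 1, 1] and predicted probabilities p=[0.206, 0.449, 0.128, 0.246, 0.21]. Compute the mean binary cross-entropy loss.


L[0] = -ln(1-0.206) = -ln(0.794) = 0.2307
L[1] = -ln(1-0.449) = -ln(0.551) = 0.596
L[2] = -ln(0.128) = 2.0557
L[3] = -ln(0.246) = 1.4024
L[4] = -ln(0.21) = 1.5606
mean = (0.2307 + 0.596 + 2.0557 + 1.4024 + 1.5606)/5 = 1.1691

1.1691


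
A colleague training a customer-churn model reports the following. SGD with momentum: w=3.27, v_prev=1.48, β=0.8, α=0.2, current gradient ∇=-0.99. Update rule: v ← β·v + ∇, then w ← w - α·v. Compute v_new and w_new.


v_new = 0.8·1.48 - 0.99 = 1.184 - 0.99 = 0.194
w_new = 3.27 - 0.2·0.194 = 3.27 - 0.0388 = 3.2312

v_new=0.194, w_new=3.2312


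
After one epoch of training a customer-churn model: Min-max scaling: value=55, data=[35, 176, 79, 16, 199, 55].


min=16, max=199
(55-16)/(199-16) = 39/183 = 0.2131

0.2131


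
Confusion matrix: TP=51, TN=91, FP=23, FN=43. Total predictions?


Total = TP + TN + FP + FN
= 51 + 91 + 23 + 43
= 208
(Predicted positive: 74, predicted negative: 134)

208


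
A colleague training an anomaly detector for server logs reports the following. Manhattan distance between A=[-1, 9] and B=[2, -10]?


d = |-1-2| + |9+ 10|
  = 3 + 19
  = 22

22


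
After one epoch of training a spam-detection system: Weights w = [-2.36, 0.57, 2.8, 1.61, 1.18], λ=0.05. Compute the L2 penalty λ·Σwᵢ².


‖w‖₂² = (-2.36)² + (0.57)² + (2.8)² + (1.61)² + (1.18)²
     = 5.5696 + 0.3249 + 7.84 + 2.5921 + 1.3924
     = 17.719
λ·‖w‖₂² = 0.05·17.719 = 0.88595

0.88595


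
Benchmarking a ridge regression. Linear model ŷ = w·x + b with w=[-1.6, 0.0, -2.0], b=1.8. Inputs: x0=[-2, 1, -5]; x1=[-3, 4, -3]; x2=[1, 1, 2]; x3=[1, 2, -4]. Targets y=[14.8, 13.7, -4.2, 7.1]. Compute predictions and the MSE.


ŷ0 = (-1.6)·(-2) + (0.0)·(1) + (-2.0)·(-5) + 1.8 = 15.0
ŷ1 = (-1.6)·(-3) + (0.0)·(4) + (-2.0)·(-3) + 1.8 = 12.6
ŷ2 = (-1.6)·(1) + (0.0)·(1) + (-2.0)·(2) + 1.8 = -3.8
ŷ3 = (-1.6)·(1) + (0.0)·(2) + (-2.0)·(-4) + 1.8 = 8.2
errors² = [0.04, 1.21, 0.16, 1.21]
MSE = 2.6200/4 = 0.655

0.655


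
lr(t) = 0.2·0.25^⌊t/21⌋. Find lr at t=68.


n_drops = ⌊68/21⌋ = 3
lr = 0.2·0.25^3 = 0.2·0.015625 = 0.003125

0.003125


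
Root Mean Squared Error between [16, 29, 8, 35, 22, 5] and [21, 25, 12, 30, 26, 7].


MSE = 102/6 = 17
RMSE = √(102/6) = 4.1231

4.1231


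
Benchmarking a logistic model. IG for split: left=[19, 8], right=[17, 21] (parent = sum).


Parent = [36, 29], H_parent = 0.9916
H_left = 0.8767 (n=27), H_right = 0.992 (n=38)
H_children = (27/65)·0.8767 + (38/65)·0.992 = 0.9441
IG = 0.9916 - 0.9441 = 0.0475

0.0475


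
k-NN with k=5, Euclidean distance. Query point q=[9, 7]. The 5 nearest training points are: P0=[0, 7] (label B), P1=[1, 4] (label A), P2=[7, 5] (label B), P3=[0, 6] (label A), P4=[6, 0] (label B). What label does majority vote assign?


d(q,P0) = 9.0  (label B)
d(q,P1) = 8.544  (label A)
d(q,P2) = 2.8284  (label B)
d(q,P3) = 9.0554  (label A)
d(q,P4) = 7.6158  (label B)
Votes: A=2, B=3
Majority → B

B


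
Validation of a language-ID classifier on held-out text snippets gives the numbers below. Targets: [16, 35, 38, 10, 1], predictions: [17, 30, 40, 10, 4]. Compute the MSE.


Squared errors: (16-17)²=1, (35-30)²=25, (38-40)²=4, (10-10)²=0, (1-4)²=9
Sum = 39
MSE = 39/5 = 39/5

39/5


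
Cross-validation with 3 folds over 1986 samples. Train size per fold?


Fold size = 1986/3 = 662
Training per fold = 1986 - 662 = 1324

1324


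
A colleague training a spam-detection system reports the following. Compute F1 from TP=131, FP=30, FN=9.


Precision = 131/161 = 0.8137
Recall = 131/140 = 0.9357
F1 = 2·P·R/(P+R) = 2·TP/(2·TP+FP+FN) = 262/(262+30+9) = 262/301 = 0.8704

0.8704


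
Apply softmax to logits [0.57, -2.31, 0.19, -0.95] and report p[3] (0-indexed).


Exponentials: e^0.57=1.7683, e^-2.31=0.0993, e^0.19=1.2092, e^-0.95=0.3867
Sum = 3.4635
Softmax = [0.5105, 0.0287, 0.3491, 0.1117]
p[3] = 0.3867/3.4635 = 0.1117

0.1117


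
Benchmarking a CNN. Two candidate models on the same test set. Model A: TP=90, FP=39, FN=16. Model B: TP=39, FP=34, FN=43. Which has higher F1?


Model A: P=90/129=0.6977, R=90/106=0.8491, F1=2PR/(P+R)=2TP/(2TP+FP+FN)=180/235=0.766
Model B: P=39/73=0.5342, R=39/82=0.4756, F1=2PR/(P+R)=2TP/(2TP+FP+FN)=78/155=0.5032
0.766 > 0.5032 → Model A

Model A


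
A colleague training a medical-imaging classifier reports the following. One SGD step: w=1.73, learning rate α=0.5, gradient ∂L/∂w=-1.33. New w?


w_new = w - α·∇
= 1.73 - 0.5·-1.33
= 1.73 + 0.665
= 2.395

2.395


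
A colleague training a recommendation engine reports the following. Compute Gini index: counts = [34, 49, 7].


Probabilities: [34/90, 49/90, 7/90] ≈ [0.3778, 0.5444, 0.0778]
Σpᵢ² = (1156 + 2401 + 49)/90² = 3606/8100
Gini = 1 - Σpᵢ² = 1 - 3606/8100 = 0.5548

0.5548


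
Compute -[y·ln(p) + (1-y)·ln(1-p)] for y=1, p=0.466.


BCE = -[y·ln(p) + (1-y)·ln(1-p)]
= -1·ln(0.466) - 0
= -ln(0.466) = 0.7636

0.7636


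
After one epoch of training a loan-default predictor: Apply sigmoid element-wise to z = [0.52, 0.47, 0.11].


σ(0.52) = 1/(1+e^-0.52) = 0.6271
σ(0.47) = 1/(1+e^-0.47) = 0.6154
σ(0.11) = 1/(1+e^-0.11) = 0.5275
result = [0.6271, 0.6154, 0.5275]

[0.6271, 0.6154, 0.5275]


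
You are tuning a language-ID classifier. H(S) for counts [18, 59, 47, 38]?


Probabilities: [18/162, 59/162, 47/162, 38/162] ≈ [0.1111, 0.3642, 0.2901, 0.2346]
H = -((18/162)·log₂(18/162) + (59/162)·log₂(59/162) + (47/162)·log₂(47/162) + (38/162)·log₂(38/162))
  = 1.8916 bits

1.8916 bits
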